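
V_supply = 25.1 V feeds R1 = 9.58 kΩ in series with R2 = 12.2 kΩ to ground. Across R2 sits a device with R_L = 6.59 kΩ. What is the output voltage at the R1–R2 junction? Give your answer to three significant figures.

V_out ≈ 7.75 V

First combine the lower leg with the load: R2 ‖ R_L = 4.279 kΩ.
Voltage divider with the loaded lower leg: V_out = 25.1 × 4.279/(9.58 + 4.279) = 25.1 × 0.3087 = 7.749 V.
(Unloaded it would be 14.1 V; the load pulls it down.)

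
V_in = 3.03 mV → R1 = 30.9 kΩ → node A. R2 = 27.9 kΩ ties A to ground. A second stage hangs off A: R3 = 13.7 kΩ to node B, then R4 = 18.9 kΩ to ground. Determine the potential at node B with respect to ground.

Node A sees R2 in parallel with the series input of stage 2, R3 + R4 = 32.60 kΩ.
R2 ‖ (R3+R4) = 15.03 kΩ.
So V_A = 3.03 × 0.3273 = 0.9917 mV.
V_B = V_A × 0.5798 = 0.5749 mV.

V_B ≈ 0.575 mV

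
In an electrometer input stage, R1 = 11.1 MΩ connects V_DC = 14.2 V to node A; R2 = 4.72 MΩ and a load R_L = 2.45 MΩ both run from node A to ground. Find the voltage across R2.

The load sits in parallel with R2, giving an effective lower resistance R2' = R2·R_L/(R2+R_L) = 1.613 MΩ.
Now apply the divider: V_out = 14.2 × 0.1269 = 1.802 V.
(Unloaded it would be 4.24 V; the load pulls it down.)

V_out ≈ 1.80 V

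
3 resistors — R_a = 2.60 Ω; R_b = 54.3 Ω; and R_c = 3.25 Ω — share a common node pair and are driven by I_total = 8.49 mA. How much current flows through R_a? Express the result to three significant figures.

I ≈ 4.59 mA

Total conductance ΣG = 1/2.60 + 1/54.3 + 1/3.25 = 0.7107 (units of 1/Ω).
Current divider: I(R_a) = I_total · G_k/ΣG = 8.49 × (0.3846/0.7107) = 8.49 × 0.5412 = 4.594 mA.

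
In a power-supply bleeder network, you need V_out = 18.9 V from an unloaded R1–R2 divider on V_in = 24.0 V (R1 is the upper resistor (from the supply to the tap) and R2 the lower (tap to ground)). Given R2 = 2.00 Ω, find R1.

Required fraction k = V_out/V_in = 0.7875.
So R1 = R2 · (V_in/V_out − 1) = 2.00 × (24.0/18.9 − 1) = 2.00 × 0.2698 = 0.5397 Ω.

R1 ≈ 0.540 Ω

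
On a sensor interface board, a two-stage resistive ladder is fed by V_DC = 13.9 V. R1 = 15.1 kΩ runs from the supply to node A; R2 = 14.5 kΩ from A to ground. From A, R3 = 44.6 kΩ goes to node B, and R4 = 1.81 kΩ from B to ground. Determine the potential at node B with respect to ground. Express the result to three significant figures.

V_B ≈ 0.229 V

Node A sees R2 in parallel with the series input of stage 2, R3 + R4 = 46.41 kΩ.
Effective lower resistance at A: R2 ‖ 46.41 = 11.05 kΩ.
So V_A = 13.9 × 0.4225 = 5.873 V.
Stage 2 is unloaded, so V_B = V_A · R4/(R3+R4) = 5.873 × 1.81/46.41 = 0.2291 V.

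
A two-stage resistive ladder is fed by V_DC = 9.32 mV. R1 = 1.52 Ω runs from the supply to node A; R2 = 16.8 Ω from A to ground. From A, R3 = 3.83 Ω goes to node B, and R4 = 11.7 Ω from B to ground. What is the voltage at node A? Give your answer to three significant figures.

V_A ≈ 7.84 mV

The second stage (R3 + R4 = 15.53 Ω) loads node A in parallel with R2.
Effective lower resistance at A: R2 ‖ 15.53 = 8.070 Ω.
So V_A = 9.32 × 0.8415 = 7.843 mV.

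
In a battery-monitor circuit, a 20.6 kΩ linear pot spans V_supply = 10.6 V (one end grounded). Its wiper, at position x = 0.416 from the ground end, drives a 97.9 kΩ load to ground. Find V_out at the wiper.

Lower segment x·R_p = 8.570 kΩ; upper segment (1−x)·R_p = 12.03 kΩ.
R_L loads the lower segment: effective lower R = 7.880 kΩ.
V_out = 10.6 × 7.880/(12.03 + 7.880) = 4.195 V.
(Unloaded: V_out = x·V_supply = 4.41 V.)

V_out ≈ 4.20 V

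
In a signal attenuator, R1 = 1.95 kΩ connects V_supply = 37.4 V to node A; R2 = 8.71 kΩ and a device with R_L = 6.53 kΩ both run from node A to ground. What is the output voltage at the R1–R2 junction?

V_out ≈ 24.6 V

The load sits in parallel with R2, giving an effective lower resistance R2' = R2·R_L/(R2+R_L) = 3.732 kΩ.
Now apply the divider: V_out = 37.4 × 0.6568 = 24.56 V.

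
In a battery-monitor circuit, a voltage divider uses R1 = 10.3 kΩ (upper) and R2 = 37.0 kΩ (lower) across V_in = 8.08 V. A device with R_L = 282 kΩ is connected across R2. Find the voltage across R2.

V_out ≈ 6.14 V

First combine the lower leg with the load: R2 ‖ R_L = 32.71 kΩ.
Voltage divider with the loaded lower leg: V_out = 8.08 × 32.71/(10.3 + 32.71) = 8.08 × 0.7605 = 6.145 V.
(Unloaded it would be 6.32 V; the load pulls it down.)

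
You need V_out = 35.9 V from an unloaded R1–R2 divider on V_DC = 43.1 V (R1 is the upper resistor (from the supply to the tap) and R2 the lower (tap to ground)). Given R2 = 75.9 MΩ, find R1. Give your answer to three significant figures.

R1 ≈ 15.2 MΩ

The divider ratio is R2/(R1+R2) = 35.9/43.1 = 0.8329.
So R1 = R2 · (V_DC/V_out − 1) = 75.9 × (43.1/35.9 − 1) = 75.9 × 0.2006 = 15.22 MΩ.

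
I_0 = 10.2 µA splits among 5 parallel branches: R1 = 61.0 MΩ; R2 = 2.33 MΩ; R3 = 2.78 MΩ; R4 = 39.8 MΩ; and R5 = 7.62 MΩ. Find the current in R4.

Conductances: ΣG = 1/61.0 + 1/2.33 + 1/2.78 + 1/39.8 + 1/7.62 = 0.9616 (1/MΩ).
By the current-divider rule, I = I_0 · G_k/ΣG = 10.2 × 0.02613 = 0.2665 µA.

I ≈ 0.267 µA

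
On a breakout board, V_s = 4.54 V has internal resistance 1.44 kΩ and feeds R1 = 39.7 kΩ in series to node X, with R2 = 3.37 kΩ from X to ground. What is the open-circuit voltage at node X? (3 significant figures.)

R1' = 1.44 + 39.7 = 41.14 kΩ (source resistance + R1).
With X open, the divider is unloaded: V_th = 4.54 × 3.37/44.51 = 0.3437 V.

V_th ≈ 0.344 V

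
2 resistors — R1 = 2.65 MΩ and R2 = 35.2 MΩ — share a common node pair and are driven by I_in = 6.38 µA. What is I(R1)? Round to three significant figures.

I ≈ 5.93 µA

For two parallel branches, I_k = I_in · (other R)/(sum of R).
So I = 6.38 × 35.2/37.85 = 5.933 µA.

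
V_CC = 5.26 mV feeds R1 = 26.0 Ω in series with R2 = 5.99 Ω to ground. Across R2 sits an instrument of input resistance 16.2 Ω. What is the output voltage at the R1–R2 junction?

First combine the lower leg with the load: R2 ‖ R_L = 4.373 Ω.
Voltage divider with the loaded lower leg: V_out = 5.26 × 4.373/(26.0 + 4.373) = 5.26 × 0.1440 = 0.7573 mV.

V_out ≈ 0.757 mV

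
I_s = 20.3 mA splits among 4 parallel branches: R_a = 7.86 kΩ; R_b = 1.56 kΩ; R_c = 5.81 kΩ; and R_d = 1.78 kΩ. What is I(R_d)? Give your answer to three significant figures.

Conductances: ΣG = 1/7.86 + 1/1.56 + 1/5.81 + 1/1.78 = 1.502 (1/kΩ).
Current divider: I(R_d) = I_s · G_k/ΣG = 20.3 × (0.5618/1.502) = 20.3 × 0.3740 = 7.592 mA.

I ≈ 7.59 mA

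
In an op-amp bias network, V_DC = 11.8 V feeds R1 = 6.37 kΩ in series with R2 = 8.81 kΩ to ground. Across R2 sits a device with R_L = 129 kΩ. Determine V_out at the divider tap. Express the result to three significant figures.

R2 ‖ R_L = (8.81 × 129)/(8.81 + 129) = 8.247 kΩ.
Voltage divider with the loaded lower leg: V_out = 11.8 × 8.247/(6.37 + 8.247) = 11.8 × 0.5642 = 6.658 V.

V_out ≈ 6.66 V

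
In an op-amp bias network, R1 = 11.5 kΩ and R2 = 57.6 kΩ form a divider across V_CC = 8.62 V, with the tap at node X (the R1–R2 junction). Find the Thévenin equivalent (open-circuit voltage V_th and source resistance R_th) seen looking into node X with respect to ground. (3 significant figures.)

V_th ≈ 7.19 V, R_th ≈ 9.59 kΩ

With X open, the divider is unloaded: V_th = 8.62 × 57.6/69.10 = 7.185 V.
Zeroing V_CC shorts the top of R1 to ground, so R_th = R1 ‖ R2 = 9.586 kΩ.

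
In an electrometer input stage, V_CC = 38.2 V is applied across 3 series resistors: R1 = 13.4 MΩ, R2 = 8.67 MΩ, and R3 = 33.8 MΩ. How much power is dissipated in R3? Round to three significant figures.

The common current is I = 38.2/55.87 = 0.6837 µA.
P = I²R = 0.4675 × 33.8 = 15.80 µW.

P ≈ 15.8 µW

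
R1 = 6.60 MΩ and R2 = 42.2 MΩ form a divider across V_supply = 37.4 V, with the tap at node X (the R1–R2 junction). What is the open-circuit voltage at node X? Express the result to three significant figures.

With X open, the divider is unloaded: V_th = 37.4 × 42.2/48.80 = 32.34 V.

V_th ≈ 32.3 V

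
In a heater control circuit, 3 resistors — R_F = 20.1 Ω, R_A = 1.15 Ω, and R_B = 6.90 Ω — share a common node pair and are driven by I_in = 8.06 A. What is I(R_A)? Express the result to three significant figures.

Conductances: ΣG = 1/20.1 + 1/1.15 + 1/6.90 = 1.064 (1/Ω).
R_A takes the fraction G_k/ΣG = 0.8696/1.064 = 0.8171, so I = 8.06 × 0.8171 = 6.586 A.

I ≈ 6.59 A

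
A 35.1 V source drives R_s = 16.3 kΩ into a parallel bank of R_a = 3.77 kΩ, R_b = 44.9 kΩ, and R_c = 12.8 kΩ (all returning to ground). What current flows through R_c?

Equivalent of the parallel group: R_p = 2.735 kΩ.
V_A by voltage divider: V_A = 35.1 × 2.735/(16.3 + 2.735) = 5.043 V.
I(R_c) = V_A / R_c = 5.043/12.8 = 0.3940 mA.

I ≈ 0.394 mA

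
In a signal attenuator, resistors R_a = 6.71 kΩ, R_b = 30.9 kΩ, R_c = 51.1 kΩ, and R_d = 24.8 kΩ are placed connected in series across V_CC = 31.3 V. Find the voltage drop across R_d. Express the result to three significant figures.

V ≈ 6.84 V

Series total: ΣR = 6.71 + 30.9 + 51.1 + 24.8 = 113.5 kΩ.
Voltage divider: V = V_CC · (24.80 / 113.5) = 31.3 × 0.2185 = 6.839 V.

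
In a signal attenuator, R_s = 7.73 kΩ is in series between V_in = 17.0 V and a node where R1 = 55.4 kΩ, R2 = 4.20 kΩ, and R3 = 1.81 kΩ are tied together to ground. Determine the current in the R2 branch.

I ≈ 0.558 mA

Parallel bank: R_p = 1/(1/55.4 + 1/4.20 + 1/1.81) = 1.237 kΩ.
V_A by voltage divider: V_A = 17.0 × 1.237/(7.73 + 1.237) = 2.345 V.
Branch current I = V_A/R2 = 2.345/4.20 = 0.5582 mA.
(Check via current divider: I_total = 1.896 mA; share G_k/ΣG = 0.2944 → same result.)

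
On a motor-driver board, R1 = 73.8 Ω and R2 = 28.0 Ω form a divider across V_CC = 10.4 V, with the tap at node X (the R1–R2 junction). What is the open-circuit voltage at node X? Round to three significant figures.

V_th ≈ 2.86 V

With X open, the divider is unloaded: V_th = 10.4 × 28.0/101.8 = 2.861 V.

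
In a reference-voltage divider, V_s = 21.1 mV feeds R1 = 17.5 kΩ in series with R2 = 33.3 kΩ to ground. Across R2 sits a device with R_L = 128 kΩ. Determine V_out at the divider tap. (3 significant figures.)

The load sits in parallel with R2, giving an effective lower resistance R2' = R2·R_L/(R2+R_L) = 26.43 kΩ.
Voltage divider with the loaded lower leg: V_out = 21.1 × 26.43/(17.5 + 26.43) = 21.1 × 0.6016 = 12.69 mV.
(Unloaded it would be 13.8 mV; the load pulls it down.)

V_out ≈ 12.7 mV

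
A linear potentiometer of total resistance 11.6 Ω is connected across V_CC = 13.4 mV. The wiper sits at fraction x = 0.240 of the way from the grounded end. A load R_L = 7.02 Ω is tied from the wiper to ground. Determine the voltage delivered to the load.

The pot divides into 8.816 Ω above the wiper and 2.784 Ω below.
R_L loads the lower segment: effective lower R = 1.993 Ω.
V_out = 13.4 × 1.993/(8.816 + 1.993) = 2.471 mV.

V_out ≈ 2.47 mV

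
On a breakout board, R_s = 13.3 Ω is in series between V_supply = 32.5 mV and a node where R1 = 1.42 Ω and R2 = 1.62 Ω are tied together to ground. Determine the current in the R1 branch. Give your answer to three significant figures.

I ≈ 1.23 mA

Equivalent of the parallel group: R_p = 0.7567 Ω.
Node voltage V_A = V_supply · R_p/(R_s + R_p) = 32.5 × 0.05383 = 1.750 mV.
Branch current I = V_A/R1 = 1.750/1.42 = 1.232 mA.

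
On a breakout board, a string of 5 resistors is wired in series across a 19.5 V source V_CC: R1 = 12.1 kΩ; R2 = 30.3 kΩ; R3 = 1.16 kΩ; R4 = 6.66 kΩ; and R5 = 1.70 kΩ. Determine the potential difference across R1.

ΣR = 12.1 + 30.3 + 1.16 + 6.66 + 1.70 = 51.92 kΩ.
By the voltage-divider rule, V = 19.5 × 12.10/51.92 = 4.544 V.

V ≈ 4.54 V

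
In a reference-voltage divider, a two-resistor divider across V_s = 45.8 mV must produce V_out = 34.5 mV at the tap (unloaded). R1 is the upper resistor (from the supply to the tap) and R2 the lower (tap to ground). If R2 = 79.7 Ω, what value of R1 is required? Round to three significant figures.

R1 ≈ 26.1 Ω

V_out/V_s = R2/(R1+R2) = 0.7533.
So R1 = R2 · (V_s/V_out − 1) = 79.7 × (45.8/34.5 − 1) = 79.7 × 0.3275 = 26.10 Ω.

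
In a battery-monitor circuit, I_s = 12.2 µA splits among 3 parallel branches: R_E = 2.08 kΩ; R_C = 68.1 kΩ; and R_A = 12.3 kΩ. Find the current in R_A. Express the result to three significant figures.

Conductances: ΣG = 1/2.08 + 1/68.1 + 1/12.3 = 0.5768 (1/kΩ).
By the current-divider rule, I = I_s · G_k/ΣG = 12.2 × 0.1410 = 1.720 µA.

I ≈ 1.72 µA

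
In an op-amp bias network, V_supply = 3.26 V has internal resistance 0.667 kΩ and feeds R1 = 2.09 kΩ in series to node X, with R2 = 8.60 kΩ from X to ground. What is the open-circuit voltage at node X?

R1' = 0.667 + 2.09 = 2.757 kΩ (source resistance + R1).
Open-circuit (no load on X): V_th = V_supply · R2/(R1' + R2) = 3.26 × 8.60/(2.757 + 8.60) = 2.469 V.

V_th ≈ 2.47 V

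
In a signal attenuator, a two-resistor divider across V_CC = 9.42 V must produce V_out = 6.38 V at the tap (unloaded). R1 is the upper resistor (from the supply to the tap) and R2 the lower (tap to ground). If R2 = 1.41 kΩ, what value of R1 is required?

V_out/V_CC = R2/(R1+R2) = 0.6773.
So R1 = R2 · (V_CC/V_out − 1) = 1.41 × (9.42/6.38 − 1) = 1.41 × 0.4765 = 0.6718 kΩ.

R1 ≈ 0.672 kΩ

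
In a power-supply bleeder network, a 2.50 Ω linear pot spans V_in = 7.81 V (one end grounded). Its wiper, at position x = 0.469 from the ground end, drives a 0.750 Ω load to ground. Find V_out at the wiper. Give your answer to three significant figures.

V_out ≈ 2.00 V

Split the track: R_lower = x·R_p = 1.172 Ω, R_upper = (1−x)·R_p = 1.328 Ω.
(x·R_p) ‖ R_L = 0.4574 Ω.
Loaded-divider output: V_out = 7.81 × 0.2563 = 2.001 V.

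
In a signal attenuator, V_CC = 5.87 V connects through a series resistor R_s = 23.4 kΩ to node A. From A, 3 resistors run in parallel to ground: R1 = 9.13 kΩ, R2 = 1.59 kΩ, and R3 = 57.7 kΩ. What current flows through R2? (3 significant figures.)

I ≈ 0.198 mA

Equivalent of the parallel group: R_p = 1.323 kΩ.
Node voltage V_A = V_CC · R_p/(R_s + R_p) = 5.87 × 0.05352 = 0.3141 V.
I(R2) = V_A / R2 = 0.3141/1.59 = 0.1976 mA.
(Equivalently: I_total = 0.2374 mA, then current-divider fraction G_k/ΣG = 0.8321.)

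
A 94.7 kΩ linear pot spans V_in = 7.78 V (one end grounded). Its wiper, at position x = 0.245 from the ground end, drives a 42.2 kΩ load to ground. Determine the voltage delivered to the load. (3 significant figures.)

V_out ≈ 1.35 V

Lower segment x·R_p = 23.20 kΩ; upper segment (1−x)·R_p = 71.50 kΩ.
R_L loads the lower segment: effective lower R = 14.97 kΩ.
Loaded-divider output: V_out = 7.78 × 0.1731 = 1.347 V.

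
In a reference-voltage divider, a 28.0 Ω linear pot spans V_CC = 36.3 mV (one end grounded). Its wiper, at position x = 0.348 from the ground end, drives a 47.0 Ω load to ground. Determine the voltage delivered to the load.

V_out ≈ 11.1 mV

Lower segment x·R_p = 9.744 Ω; upper segment (1−x)·R_p = 18.26 Ω.
R_L loads the lower segment: effective lower R = 8.071 Ω.
Loaded-divider output: V_out = 36.3 × 0.3066 = 11.13 mV.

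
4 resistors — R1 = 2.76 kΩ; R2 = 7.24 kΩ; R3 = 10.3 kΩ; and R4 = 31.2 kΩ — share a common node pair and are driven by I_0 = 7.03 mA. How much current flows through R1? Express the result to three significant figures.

I ≈ 4.05 mA

ΣG = 1/2.76 + 1/7.24 + 1/10.3 + 1/31.2 = 0.6296.
Current divider: I(R1) = I_0 · G_k/ΣG = 7.03 × (0.3623/0.6296) = 7.03 × 0.5755 = 4.046 mA.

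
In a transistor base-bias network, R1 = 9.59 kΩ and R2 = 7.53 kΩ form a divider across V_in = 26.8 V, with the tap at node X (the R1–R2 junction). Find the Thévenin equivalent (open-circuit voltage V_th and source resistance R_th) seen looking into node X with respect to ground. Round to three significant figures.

V_th is the unloaded tap voltage: V_in · R2/(R1+R2) = 26.8 × 0.4398 = 11.79 V.
Zeroing V_in shorts the top of R1 to ground, so R_th = R1 ‖ R2 = 4.218 kΩ.

V_th ≈ 11.8 V, R_th ≈ 4.22 kΩ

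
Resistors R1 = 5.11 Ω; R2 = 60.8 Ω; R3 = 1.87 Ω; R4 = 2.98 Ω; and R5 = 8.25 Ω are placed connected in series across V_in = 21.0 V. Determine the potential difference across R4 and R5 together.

Total series resistance ΣR = 5.11 + 60.8 + 1.87 + 2.98 + 8.25 = 79.01 Ω.
R_{R4..R5} = 2.98 + 8.25 = 11.23 Ω.
Voltage divider: V = V_in · (11.23 / 79.01) = 21.0 × 0.1421 = 2.985 V.

V ≈ 2.98 V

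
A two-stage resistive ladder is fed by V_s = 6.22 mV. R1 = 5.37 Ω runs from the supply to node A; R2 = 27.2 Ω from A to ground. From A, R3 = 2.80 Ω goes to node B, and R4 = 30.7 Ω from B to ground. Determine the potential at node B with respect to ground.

V_B ≈ 4.20 mV

The second stage (R3 + R4 = 33.50 Ω) loads node A in parallel with R2.
R2 ‖ (R3+R4) = 15.01 Ω.
V_A = 6.22 × 15.01/(5.37 + 15.01) = 4.581 mV.
Stage 2 is unloaded, so V_B = V_A · R4/(R3+R4) = 4.581 × 30.7/33.50 = 4.198 mV.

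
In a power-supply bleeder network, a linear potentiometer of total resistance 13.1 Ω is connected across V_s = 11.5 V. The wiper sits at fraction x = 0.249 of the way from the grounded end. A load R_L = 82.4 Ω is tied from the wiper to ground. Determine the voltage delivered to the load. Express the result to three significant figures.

Lower segment x·R_p = 3.262 Ω; upper segment (1−x)·R_p = 9.838 Ω.
(x·R_p) ‖ R_L = 3.138 Ω.
V_out = 11.5 × 3.138/(9.838 + 3.138) = 2.781 V.

V_out ≈ 2.78 V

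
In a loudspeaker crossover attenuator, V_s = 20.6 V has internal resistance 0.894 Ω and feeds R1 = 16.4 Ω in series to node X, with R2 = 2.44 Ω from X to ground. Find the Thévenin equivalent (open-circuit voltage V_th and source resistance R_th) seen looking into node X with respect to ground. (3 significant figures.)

V_th ≈ 2.55 V, R_th ≈ 2.14 Ω

R1' = 0.894 + 16.4 = 17.29 Ω (source resistance + R1).
With X open, the divider is unloaded: V_th = 20.6 × 2.44/19.73 = 2.547 V.
Zeroing V_s shorts the top of R1' to ground, so R_th = R1' ‖ R2 = 2.138 Ω.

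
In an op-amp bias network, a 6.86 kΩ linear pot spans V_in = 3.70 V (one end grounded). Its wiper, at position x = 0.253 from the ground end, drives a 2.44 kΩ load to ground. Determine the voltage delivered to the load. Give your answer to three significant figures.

Split the track: R_lower = x·R_p = 1.736 kΩ, R_upper = (1−x)·R_p = 5.124 kΩ.
Lower segment in parallel with the load: 1.736 ‖ 2.44 = 1.014 kΩ.
Then V_out = V_in · 1.014/(5.124 + 1.014) = 0.6113 V.

V_out ≈ 0.611 V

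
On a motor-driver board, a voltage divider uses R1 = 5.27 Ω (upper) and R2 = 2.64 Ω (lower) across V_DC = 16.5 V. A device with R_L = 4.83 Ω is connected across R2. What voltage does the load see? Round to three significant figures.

R2 ‖ R_L = (2.64 × 4.83)/(2.64 + 4.83) = 1.707 Ω.
Then V_out = V_DC · R2'/(R1 + R2') = 16.5 × 1.707/6.977 = 4.037 V.
(Unloaded it would be 5.51 V; the load pulls it down.)

V_out ≈ 4.04 V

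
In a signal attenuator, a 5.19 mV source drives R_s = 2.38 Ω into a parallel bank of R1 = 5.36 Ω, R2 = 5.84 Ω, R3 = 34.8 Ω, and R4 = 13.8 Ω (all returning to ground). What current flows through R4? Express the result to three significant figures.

I ≈ 0.180 mA

Equivalent of the parallel group: R_p = 2.179 Ω.
Node voltage V_A = V_supply · R_p/(R_s + R_p) = 5.19 × 0.4779 = 2.480 mV.
Branch current I = V_A/R4 = 2.480/13.8 = 0.1797 mA.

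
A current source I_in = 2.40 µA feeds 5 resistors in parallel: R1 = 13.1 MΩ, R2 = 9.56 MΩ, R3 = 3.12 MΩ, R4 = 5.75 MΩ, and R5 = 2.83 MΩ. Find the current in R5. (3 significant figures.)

Total conductance ΣG = 1/13.1 + 1/9.56 + 1/3.12 + 1/5.75 + 1/2.83 = 1.029 (units of 1/MΩ).
R5 takes the fraction G_k/ΣG = 0.3534/1.029 = 0.3435, so I = 2.40 × 0.3435 = 0.8244 µA.

I ≈ 0.824 µA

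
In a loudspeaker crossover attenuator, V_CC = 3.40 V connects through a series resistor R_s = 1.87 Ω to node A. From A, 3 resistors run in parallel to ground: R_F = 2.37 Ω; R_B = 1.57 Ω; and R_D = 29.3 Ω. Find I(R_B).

Equivalent of the parallel group: R_p = 0.9149 Ω.
V_A = 3.40 × 0.9149/2.785 = 1.117 V.
I(R_B) = V_A / R_B = 1.117/1.57 = 0.7114 A.
(Check via current divider: I_total = 1.221 A; share G_k/ΣG = 0.5827 → same result.)

I ≈ 0.711 A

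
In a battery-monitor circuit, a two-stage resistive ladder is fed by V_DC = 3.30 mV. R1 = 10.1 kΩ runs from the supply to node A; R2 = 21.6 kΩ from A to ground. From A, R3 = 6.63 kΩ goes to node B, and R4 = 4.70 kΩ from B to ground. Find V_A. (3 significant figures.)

Looking into the second stage from A: R3 + R4 = 11.33 kΩ appears in parallel with R2.
Effective lower resistance at A: R2 ‖ 11.33 = 7.432 kΩ.
First divider: V_A = V_DC · 7.432/(10.1 + 7.432) = 1.399 mV.

V_A ≈ 1.40 mV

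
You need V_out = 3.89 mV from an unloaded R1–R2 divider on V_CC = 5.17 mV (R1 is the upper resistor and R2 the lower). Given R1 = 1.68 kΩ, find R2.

Required fraction k = V_out/V_CC = 0.7524.
Rearranging, R2 = R1·k/(1−k) = 1.68 × 3.039 = 5.106 kΩ.

R2 ≈ 5.11 kΩ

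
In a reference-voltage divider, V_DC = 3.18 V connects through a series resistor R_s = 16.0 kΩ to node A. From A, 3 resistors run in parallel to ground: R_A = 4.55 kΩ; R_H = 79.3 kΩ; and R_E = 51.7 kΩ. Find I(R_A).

I ≈ 0.139 mA

Combine the parallel branches: R_p = (1/4.55 + 1/79.3 + 1/51.7)⁻¹ = 3.972 kΩ.
V_A by voltage divider: V_A = 3.18 × 3.972/(16.0 + 3.972) = 0.6325 V.
Branch current I = V_A/R_A = 0.6325/4.55 = 0.1390 mA.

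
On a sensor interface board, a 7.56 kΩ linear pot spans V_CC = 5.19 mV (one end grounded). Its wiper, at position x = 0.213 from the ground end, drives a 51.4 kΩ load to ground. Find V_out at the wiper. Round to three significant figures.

V_out ≈ 1.08 mV

Split the track: R_lower = x·R_p = 1.610 kΩ, R_upper = (1−x)·R_p = 5.950 kΩ.
(x·R_p) ‖ R_L = 1.561 kΩ.
V_out = 5.19 × 1.561/(5.950 + 1.561) = 1.079 mV.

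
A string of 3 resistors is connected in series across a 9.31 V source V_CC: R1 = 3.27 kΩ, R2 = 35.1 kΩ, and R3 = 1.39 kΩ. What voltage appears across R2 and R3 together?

Total series resistance ΣR = 3.27 + 35.1 + 1.39 = 39.76 kΩ.
R_{R2..R3} = 35.1 + 1.39 = 36.49 kΩ.
By the voltage-divider rule, V = 9.31 × 36.49/39.76 = 8.544 V.

V ≈ 8.54 V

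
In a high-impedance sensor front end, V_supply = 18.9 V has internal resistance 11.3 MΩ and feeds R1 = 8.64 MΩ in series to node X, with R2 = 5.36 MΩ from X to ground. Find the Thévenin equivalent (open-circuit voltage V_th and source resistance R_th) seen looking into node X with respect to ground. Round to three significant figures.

V_th ≈ 4.00 V, R_th ≈ 4.22 MΩ

R1' = 11.3 + 8.64 = 19.94 MΩ (source resistance + R1).
V_th is the unloaded tap voltage: V_supply · R2/(R1'+R2) = 18.9 × 0.2119 = 4.004 V.
Looking into X with the source shorted: R_th = R1'·R2/(R1'+R2) = 19.94 × 5.36/25.30 = 4.224 MΩ.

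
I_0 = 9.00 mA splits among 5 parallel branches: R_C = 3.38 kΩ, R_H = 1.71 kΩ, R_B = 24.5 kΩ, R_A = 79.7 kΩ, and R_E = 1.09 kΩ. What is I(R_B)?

Total conductance ΣG = 1/3.38 + 1/1.71 + 1/24.5 + 1/79.7 + 1/1.09 = 1.851 (units of 1/kΩ).
Current divider: I(R_B) = I_0 · G_k/ΣG = 9.00 × (0.04082/1.851) = 9.00 × 0.02205 = 0.1984 mA.

I ≈ 0.198 mA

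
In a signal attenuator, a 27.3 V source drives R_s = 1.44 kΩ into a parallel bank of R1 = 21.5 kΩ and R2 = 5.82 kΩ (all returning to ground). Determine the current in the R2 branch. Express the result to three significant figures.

I ≈ 3.57 mA

Parallel bank: R_p = 1/(1/21.5 + 1/5.82) = 4.580 kΩ.
Node voltage V_A = V_DC · R_p/(R_s + R_p) = 27.3 × 0.7608 = 20.77 V.
Branch current I = V_A/R2 = 20.77/5.82 = 3.569 mA.
(Check via current divider: I_total = 4.535 mA; share G_k/ΣG = 0.7870 → same result.)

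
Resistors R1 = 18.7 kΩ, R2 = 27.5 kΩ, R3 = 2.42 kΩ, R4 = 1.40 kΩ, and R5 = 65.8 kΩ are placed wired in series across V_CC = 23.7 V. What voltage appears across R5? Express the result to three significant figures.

V ≈ 13.5 V

ΣR = 18.7 + 27.5 + 2.42 + 1.40 + 65.8 = 115.8 kΩ.
By the voltage-divider rule, V = 23.7 × 65.80/115.8 = 13.46 V.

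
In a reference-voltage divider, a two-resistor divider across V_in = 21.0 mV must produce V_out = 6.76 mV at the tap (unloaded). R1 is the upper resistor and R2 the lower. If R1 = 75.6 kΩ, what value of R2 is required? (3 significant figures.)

R2 ≈ 35.9 kΩ

Required fraction k = V_out/V_in = 0.3219.
Rearranging, R2 = R1·k/(1−k) = 75.6 × 0.4747 = 35.89 kΩ.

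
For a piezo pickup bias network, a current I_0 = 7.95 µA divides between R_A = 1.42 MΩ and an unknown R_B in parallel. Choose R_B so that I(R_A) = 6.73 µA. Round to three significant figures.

Two-branch current divider: I_A = I_0 · R_B/(R_A + R_B).
With f = 0.8465, R_B = R_A · f/(1−f) = 1.42 × 5.516 = 7.833 MΩ.

R_B ≈ 7.83 MΩ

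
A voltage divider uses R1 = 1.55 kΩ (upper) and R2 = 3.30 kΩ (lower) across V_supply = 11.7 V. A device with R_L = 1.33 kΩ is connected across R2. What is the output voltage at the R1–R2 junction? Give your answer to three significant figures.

V_out ≈ 4.44 V

First combine the lower leg with the load: R2 ‖ R_L = 0.9479 kΩ.
Then V_out = V_supply · R2'/(R1 + R2') = 11.7 × 0.9479/2.498 = 4.440 V.
(Unloaded it would be 7.96 V; the load pulls it down.)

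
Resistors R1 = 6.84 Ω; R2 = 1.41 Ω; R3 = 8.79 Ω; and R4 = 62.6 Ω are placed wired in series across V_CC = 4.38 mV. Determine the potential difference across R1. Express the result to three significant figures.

Series total: ΣR = 6.84 + 1.41 + 8.79 + 62.6 = 79.64 Ω.
V = V_CC · R/ΣR = 4.38 × 0.08589 = 0.3762 mV.

V ≈ 0.376 mV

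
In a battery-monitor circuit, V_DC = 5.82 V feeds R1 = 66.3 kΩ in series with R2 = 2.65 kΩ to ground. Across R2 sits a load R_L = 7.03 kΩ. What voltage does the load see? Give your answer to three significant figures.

V_out ≈ 0.164 V

R2 ‖ R_L = (2.65 × 7.03)/(2.65 + 7.03) = 1.925 kΩ.
Then V_out = V_DC · R2'/(R1 + R2') = 5.82 × 1.925/68.22 = 0.1642 V.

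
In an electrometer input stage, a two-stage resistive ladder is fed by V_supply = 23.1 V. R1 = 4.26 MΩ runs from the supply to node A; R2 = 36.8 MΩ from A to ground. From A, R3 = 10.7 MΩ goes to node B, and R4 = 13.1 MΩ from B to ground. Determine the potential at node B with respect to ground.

V_B ≈ 9.82 V

The second stage (R3 + R4 = 23.80 MΩ) loads node A in parallel with R2.
Effective lower resistance at A: R2 ‖ 23.80 = 14.45 MΩ.
First divider: V_A = V_supply · 14.45/(4.26 + 14.45) = 17.84 V.
Stage 2 is unloaded, so V_B = V_A · R4/(R3+R4) = 17.84 × 13.1/23.80 = 9.820 V.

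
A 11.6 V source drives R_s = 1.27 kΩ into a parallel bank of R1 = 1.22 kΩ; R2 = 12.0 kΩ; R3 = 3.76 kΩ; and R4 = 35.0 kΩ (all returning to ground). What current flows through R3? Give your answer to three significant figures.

I ≈ 1.22 mA

Parallel bank: R_p = 1/(1/1.22 + 1/12.0 + 1/3.76 + 1/35.0) = 0.8350 kΩ.
V_A by voltage divider: V_A = 11.6 × 0.8350/(1.27 + 0.8350) = 4.602 V.
I(R3) = V_A / R3 = 4.602/3.76 = 1.224 mA.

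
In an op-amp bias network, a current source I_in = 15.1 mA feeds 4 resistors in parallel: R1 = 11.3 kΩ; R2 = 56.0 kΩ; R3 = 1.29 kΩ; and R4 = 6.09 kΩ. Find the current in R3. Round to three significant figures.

Conductances: ΣG = 1/11.3 + 1/56.0 + 1/1.29 + 1/6.09 = 1.046 (1/kΩ).
R3 takes the fraction G_k/ΣG = 0.7752/1.046 = 0.7413, so I = 15.1 × 0.7413 = 11.19 mA.

I ≈ 11.2 mA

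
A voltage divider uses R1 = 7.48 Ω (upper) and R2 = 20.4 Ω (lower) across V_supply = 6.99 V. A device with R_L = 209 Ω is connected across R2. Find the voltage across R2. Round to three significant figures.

First combine the lower leg with the load: R2 ‖ R_L = 18.59 Ω.
Then V_out = V_supply · R2'/(R1 + R2') = 6.99 × 18.59/26.07 = 4.984 V.

V_out ≈ 4.98 V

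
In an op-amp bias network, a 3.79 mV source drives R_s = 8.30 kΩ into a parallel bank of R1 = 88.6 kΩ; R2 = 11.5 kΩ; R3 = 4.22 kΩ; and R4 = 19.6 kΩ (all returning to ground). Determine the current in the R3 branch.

I ≈ 0.214 µA

Parallel bank: R_p = 1/(1/88.6 + 1/11.5 + 1/4.22 + 1/19.6) = 2.589 kΩ.
V_A = 3.79 × 2.589/10.89 = 0.9012 mV.
Branch current I = V_A/R3 = 0.9012/4.22 = 0.2135 µA.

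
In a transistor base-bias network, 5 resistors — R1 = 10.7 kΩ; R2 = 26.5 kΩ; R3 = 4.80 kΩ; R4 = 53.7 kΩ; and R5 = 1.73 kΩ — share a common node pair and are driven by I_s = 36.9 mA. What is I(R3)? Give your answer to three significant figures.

I ≈ 8.21 mA

Total conductance ΣG = 1/10.7 + 1/26.5 + 1/4.80 + 1/53.7 + 1/1.73 = 0.9362 (units of 1/kΩ).
Current divider: I(R3) = I_s · G_k/ΣG = 36.9 × (0.2083/0.9362) = 36.9 × 0.2225 = 8.212 mA.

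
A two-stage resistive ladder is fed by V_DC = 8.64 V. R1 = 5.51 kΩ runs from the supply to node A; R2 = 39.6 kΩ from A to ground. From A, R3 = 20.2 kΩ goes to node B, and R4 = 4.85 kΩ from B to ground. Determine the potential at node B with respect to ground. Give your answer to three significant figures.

V_B ≈ 1.23 V

Looking into the second stage from A: R3 + R4 = 25.05 kΩ appears in parallel with R2.
R2 ‖ (R3+R4) = 15.34 kΩ.
V_A = 8.64 × 15.34/(5.51 + 15.34) = 6.357 V.
V_B = V_A × 0.1936 = 1.231 V.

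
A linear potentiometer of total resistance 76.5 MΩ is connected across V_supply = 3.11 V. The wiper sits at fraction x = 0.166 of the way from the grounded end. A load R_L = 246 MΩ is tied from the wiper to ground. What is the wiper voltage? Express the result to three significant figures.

V_out ≈ 0.495 V

Lower segment x·R_p = 12.70 MΩ; upper segment (1−x)·R_p = 63.80 MΩ.
R_L loads the lower segment: effective lower R = 12.08 MΩ.
Loaded-divider output: V_out = 3.11 × 0.1591 = 0.4950 V.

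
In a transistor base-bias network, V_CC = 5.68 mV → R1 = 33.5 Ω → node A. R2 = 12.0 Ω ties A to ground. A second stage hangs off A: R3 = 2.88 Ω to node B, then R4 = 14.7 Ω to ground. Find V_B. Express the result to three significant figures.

V_B ≈ 0.834 mV

The second stage (R3 + R4 = 17.58 Ω) loads node A in parallel with R2.
Effective lower resistance at A: R2 ‖ 17.58 = 7.132 Ω.
V_A = 5.68 × 7.132/(33.5 + 7.132) = 0.9970 mV.
V_B = V_A × 0.8362 = 0.8336 mV.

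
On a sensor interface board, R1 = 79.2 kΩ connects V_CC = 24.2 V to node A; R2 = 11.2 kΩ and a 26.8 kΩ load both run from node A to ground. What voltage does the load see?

V_out ≈ 2.19 V

The load sits in parallel with R2, giving an effective lower resistance R2' = R2·R_L/(R2+R_L) = 7.899 kΩ.
Now apply the divider: V_out = 24.2 × 0.09069 = 2.195 V.
(Unloaded it would be 3.00 V; the load pulls it down.)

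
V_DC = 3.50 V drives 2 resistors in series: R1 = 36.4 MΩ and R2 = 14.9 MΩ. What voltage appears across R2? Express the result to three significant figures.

ΣR = 36.4 + 14.9 = 51.30 MΩ.
V = V_DC · R/ΣR = 3.50 × 0.2904 = 1.017 V.

V ≈ 1.02 V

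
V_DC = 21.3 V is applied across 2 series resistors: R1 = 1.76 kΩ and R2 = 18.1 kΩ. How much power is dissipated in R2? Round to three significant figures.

P ≈ 20.8 mW

Series current I = V_DC/ΣR = 21.3/19.86 = 1.073 mA.
P(R2) = I²·R2 = (1.073)² × 18.1 = 20.82 mW.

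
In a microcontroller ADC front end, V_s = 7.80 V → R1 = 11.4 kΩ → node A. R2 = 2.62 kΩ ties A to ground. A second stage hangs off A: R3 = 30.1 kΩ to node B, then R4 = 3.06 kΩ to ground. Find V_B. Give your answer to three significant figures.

V_B ≈ 0.126 V

Node A sees R2 in parallel with the series input of stage 2, R3 + R4 = 33.16 kΩ.
R2 ‖ (R3+R4) = 2.428 kΩ.
So V_A = 7.80 × 0.1756 = 1.370 V.
Then the unloaded second divider: V_B = V_A × R4/(R3+R4) = 1.370 × 0.09228 = 0.1264 V.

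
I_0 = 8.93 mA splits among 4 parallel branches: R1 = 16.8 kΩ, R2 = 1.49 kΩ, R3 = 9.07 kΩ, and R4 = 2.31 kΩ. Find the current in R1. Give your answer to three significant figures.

I ≈ 0.417 mA

Total conductance ΣG = 1/16.8 + 1/1.49 + 1/9.07 + 1/2.31 = 1.274 (units of 1/kΩ).
Current divider: I(R1) = I_0 · G_k/ΣG = 8.93 × (0.05952/1.274) = 8.93 × 0.04673 = 0.4173 mA.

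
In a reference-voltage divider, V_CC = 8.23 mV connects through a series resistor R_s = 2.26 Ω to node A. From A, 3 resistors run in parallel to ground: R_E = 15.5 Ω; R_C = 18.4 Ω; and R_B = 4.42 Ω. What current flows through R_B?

I ≈ 1.05 mA

Parallel bank: R_p = 1/(1/15.5 + 1/18.4 + 1/4.42) = 2.898 Ω.
V_A by voltage divider: V_A = 8.23 × 2.898/(2.26 + 2.898) = 4.624 mV.
I(R_B) = V_A / R_B = 4.624/4.42 = 1.046 mA.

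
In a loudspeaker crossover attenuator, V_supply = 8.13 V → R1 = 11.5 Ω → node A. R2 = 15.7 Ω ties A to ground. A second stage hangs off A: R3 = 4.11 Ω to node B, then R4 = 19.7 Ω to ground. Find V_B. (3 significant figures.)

Looking into the second stage from A: R3 + R4 = 23.81 Ω appears in parallel with R2.
Effective lower resistance at A: R2 ‖ 23.81 = 9.461 Ω.
V_A = 8.13 × 9.461/(11.5 + 9.461) = 3.670 V.
Then the unloaded second divider: V_B = V_A × R4/(R3+R4) = 3.670 × 0.8274 = 3.036 V.

V_B ≈ 3.04 V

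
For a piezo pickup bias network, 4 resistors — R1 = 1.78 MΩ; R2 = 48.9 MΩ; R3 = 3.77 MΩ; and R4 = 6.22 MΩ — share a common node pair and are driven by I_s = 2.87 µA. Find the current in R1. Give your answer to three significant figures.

ΣG = 1/1.78 + 1/48.9 + 1/3.77 + 1/6.22 = 1.008.
By the current-divider rule, I = I_s · G_k/ΣG = 2.87 × 0.5572 = 1.599 µA.

I ≈ 1.60 µA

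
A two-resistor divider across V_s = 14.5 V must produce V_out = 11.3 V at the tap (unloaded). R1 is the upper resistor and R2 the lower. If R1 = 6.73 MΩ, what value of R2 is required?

The divider ratio is R2/(R1+R2) = 11.3/14.5 = 0.7793.
So R2 = R1 · V_out/(V_s − V_out) = 6.73 × 11.3/(14.5 − 11.3) = 6.73 × 3.531 = 23.77 MΩ.

R2 ≈ 23.8 MΩ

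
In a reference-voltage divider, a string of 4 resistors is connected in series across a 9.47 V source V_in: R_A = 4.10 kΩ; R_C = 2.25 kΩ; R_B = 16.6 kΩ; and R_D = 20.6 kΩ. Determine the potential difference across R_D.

V ≈ 4.48 V

Total series resistance ΣR = 4.10 + 2.25 + 16.6 + 20.6 = 43.55 kΩ.
By the voltage-divider rule, V = 9.47 × 20.60/43.55 = 4.479 V.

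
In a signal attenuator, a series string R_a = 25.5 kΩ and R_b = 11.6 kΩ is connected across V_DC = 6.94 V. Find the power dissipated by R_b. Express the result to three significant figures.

Series current I = V_DC/ΣR = 6.94/37.10 = 0.1871 mA.
P = I²R = 0.03499 × 11.6 = 0.4059 mW.

P ≈ 0.406 mW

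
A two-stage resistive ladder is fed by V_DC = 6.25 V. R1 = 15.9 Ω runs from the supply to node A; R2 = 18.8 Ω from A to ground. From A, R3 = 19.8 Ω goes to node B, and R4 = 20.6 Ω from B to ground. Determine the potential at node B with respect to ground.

The second stage (R3 + R4 = 40.40 Ω) loads node A in parallel with R2.
R2 ‖ (R3+R4) = 12.83 Ω.
So V_A = 6.25 × 0.4466 = 2.791 V.
V_B = V_A × 0.5099 = 1.423 V.

V_B ≈ 1.42 V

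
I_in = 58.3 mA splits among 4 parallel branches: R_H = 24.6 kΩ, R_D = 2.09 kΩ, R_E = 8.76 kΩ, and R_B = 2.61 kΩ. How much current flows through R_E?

I ≈ 6.55 mA

Total conductance ΣG = 1/24.6 + 1/2.09 + 1/8.76 + 1/2.61 = 1.016 (units of 1/kΩ).
Current divider: I(R_E) = I_in · G_k/ΣG = 58.3 × (0.1142/1.016) = 58.3 × 0.1123 = 6.548 mA.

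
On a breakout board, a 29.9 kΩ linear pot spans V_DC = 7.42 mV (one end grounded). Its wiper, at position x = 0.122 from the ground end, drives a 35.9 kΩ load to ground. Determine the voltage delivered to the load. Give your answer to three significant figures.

V_out ≈ 0.831 mV

Split the track: R_lower = x·R_p = 3.648 kΩ, R_upper = (1−x)·R_p = 26.25 kΩ.
Lower segment in parallel with the load: 3.648 ‖ 35.9 = 3.311 kΩ.
V_out = 7.42 × 3.311/(26.25 + 3.311) = 0.8311 mV.
(Unloaded: V_out = x·V_DC = 0.905 mV.)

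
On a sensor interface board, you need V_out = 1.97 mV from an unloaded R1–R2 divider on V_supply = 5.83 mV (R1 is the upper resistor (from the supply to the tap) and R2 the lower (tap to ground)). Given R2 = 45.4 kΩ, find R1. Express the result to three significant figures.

V_out/V_supply = R2/(R1+R2) = 0.3379.
R1 = R2·(1/k − 1) = 45.4 × 1.959 = 88.96 kΩ.

R1 ≈ 89.0 kΩ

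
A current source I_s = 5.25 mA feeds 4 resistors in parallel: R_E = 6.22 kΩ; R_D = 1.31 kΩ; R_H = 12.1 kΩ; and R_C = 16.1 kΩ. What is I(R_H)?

I ≈ 0.406 mA

ΣG = 1/6.22 + 1/1.31 + 1/12.1 + 1/16.1 = 1.069.
By the current-divider rule, I = I_s · G_k/ΣG = 5.25 × 0.07732 = 0.4059 mA.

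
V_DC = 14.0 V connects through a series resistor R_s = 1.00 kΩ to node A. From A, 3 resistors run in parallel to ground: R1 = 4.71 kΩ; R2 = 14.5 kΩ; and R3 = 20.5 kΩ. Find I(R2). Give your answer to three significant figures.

I ≈ 0.726 mA

Equivalent of the parallel group: R_p = 3.030 kΩ.
V_A = 14.0 × 3.030/4.030 = 10.53 V.
I(R2) = V_A / R2 = 10.53/14.5 = 0.7259 mA.
(Equivalently: I_total = 3.474 mA, then current-divider fraction G_k/ΣG = 0.2089.)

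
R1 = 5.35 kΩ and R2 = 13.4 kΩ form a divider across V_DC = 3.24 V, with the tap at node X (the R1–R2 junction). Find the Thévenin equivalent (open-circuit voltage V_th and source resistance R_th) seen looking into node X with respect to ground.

V_th is the unloaded tap voltage: V_DC · R2/(R1+R2) = 3.24 × 0.7147 = 2.316 V.
Zeroing V_DC shorts the top of R1 to ground, so R_th = R1 ‖ R2 = 3.823 kΩ.

V_th ≈ 2.32 V, R_th ≈ 3.82 kΩ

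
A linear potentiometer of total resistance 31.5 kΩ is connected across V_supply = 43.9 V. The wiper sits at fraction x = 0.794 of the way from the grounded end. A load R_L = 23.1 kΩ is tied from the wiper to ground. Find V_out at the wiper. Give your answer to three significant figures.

Split the track: R_lower = x·R_p = 25.01 kΩ, R_upper = (1−x)·R_p = 6.489 kΩ.
R_L loads the lower segment: effective lower R = 12.01 kΩ.
V_out = 43.9 × 12.01/(6.489 + 12.01) = 28.50 V.

V_out ≈ 28.5 V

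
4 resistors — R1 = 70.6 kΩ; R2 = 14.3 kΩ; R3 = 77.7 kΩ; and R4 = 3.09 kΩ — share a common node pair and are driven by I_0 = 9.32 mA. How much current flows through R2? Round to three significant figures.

I ≈ 1.55 mA

Conductances: ΣG = 1/70.6 + 1/14.3 + 1/77.7 + 1/3.09 = 0.4206 (1/kΩ).
By the current-divider rule, I = I_0 · G_k/ΣG = 9.32 × 0.1663 = 1.550 mA.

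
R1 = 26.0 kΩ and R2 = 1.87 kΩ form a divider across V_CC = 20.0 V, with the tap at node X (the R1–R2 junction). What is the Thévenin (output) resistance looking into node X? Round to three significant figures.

With V_CC suppressed (replaced by a short), R_th = R1 ‖ R2 = (26.00 × 1.87)/(26.00 + 1.87) = 1.745 kΩ.

R_th ≈ 1.74 kΩ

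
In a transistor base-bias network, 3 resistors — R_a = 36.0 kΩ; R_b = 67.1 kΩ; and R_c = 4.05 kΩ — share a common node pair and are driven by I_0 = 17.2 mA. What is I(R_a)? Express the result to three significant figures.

I ≈ 1.65 mA

Total conductance ΣG = 1/36.0 + 1/67.1 + 1/4.05 = 0.2896 (units of 1/kΩ).
R_a takes the fraction G_k/ΣG = 0.02778/0.2896 = 0.09592, so I = 17.2 × 0.09592 = 1.650 mA.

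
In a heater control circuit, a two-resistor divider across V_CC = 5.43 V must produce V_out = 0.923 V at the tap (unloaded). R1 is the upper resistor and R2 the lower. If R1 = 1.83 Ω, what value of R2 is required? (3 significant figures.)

R2 ≈ 0.375 Ω

Required fraction k = V_out/V_CC = 0.1700.
So R2 = R1 · V_out/(V_CC − V_out) = 1.83 × 0.923/(5.43 − 0.923) = 1.83 × 0.2048 = 0.3748 Ω.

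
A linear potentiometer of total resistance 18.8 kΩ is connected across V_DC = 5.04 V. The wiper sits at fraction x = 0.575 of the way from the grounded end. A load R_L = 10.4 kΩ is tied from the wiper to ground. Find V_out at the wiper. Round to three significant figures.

V_out ≈ 2.01 V

Lower segment x·R_p = 10.81 kΩ; upper segment (1−x)·R_p = 7.990 kΩ.
R_L loads the lower segment: effective lower R = 5.301 kΩ.
V_out = 5.04 × 5.301/(7.990 + 5.301) = 2.010 V.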